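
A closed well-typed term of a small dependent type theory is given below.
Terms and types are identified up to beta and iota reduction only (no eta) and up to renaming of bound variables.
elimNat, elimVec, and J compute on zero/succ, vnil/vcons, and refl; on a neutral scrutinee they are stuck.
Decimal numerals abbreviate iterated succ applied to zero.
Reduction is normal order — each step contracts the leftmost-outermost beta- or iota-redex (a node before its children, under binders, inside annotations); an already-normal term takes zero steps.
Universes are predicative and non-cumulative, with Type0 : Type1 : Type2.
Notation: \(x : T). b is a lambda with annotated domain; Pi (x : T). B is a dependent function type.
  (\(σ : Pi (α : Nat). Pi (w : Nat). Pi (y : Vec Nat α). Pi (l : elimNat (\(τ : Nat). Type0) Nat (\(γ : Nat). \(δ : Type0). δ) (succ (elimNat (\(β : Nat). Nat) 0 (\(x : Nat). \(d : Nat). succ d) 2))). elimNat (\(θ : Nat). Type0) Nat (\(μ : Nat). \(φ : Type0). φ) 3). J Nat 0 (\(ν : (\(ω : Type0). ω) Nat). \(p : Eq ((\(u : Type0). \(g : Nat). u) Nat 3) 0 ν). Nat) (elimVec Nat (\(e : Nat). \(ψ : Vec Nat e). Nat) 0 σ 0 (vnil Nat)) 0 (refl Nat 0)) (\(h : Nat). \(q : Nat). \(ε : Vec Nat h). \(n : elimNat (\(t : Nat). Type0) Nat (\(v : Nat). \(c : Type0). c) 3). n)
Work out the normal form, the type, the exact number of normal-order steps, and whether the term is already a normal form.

normal form:
  0
inferred type:
  Nat
normal-order step count: 3
already normal: no
first contracted redex: a beta-redex


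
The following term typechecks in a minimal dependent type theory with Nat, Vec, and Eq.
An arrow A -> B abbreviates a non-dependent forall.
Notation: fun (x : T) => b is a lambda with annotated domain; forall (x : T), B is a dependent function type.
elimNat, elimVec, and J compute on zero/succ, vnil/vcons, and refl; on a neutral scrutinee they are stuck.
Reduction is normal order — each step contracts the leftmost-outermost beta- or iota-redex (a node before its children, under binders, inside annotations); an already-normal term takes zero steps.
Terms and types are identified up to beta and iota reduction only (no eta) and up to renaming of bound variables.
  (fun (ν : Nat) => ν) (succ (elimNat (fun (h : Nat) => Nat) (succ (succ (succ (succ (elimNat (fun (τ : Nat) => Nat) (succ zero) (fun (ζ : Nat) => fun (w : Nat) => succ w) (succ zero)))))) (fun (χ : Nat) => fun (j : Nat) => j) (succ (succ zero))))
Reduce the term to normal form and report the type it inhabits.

reduced normal form:
  succ (succ (succ (succ (succ (succ (succ zero))))))
inferred type:
  Nat


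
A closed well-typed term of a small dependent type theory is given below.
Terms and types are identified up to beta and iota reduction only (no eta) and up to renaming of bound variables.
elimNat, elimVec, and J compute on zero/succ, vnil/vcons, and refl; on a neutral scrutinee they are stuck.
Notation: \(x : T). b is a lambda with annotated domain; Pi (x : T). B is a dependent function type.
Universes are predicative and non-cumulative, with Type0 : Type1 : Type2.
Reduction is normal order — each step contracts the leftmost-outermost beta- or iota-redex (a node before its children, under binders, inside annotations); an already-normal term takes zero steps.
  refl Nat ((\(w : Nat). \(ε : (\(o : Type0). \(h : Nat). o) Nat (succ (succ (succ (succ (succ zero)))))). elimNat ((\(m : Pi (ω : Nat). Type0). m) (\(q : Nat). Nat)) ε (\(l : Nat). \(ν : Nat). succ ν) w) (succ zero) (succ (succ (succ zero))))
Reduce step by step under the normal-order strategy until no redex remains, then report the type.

normal-order reduction sequence:
  refl Nat ((\(w : Nat). \(ε : (\(o : Type0). \(h : Nat). o) Nat (succ (succ (succ (succ (succ zero)))))). elimNat ((\(m : Pi (ω : Nat). Type0). m) (\(q : Nat). Nat)) ε (\(l : Nat). \(ν : Nat). succ ν) w) (succ zero) (succ (succ (succ zero))))
  ~> refl Nat ((\(w : (\(ε : Type0). \(o : Nat). ε) Nat (succ (succ (succ (succ (succ zero)))))). elimNat ((\(h : Pi (m : Nat). Type0). h) (\(ω : Nat). Nat)) w (\(q : Nat). \(l : Nat). succ l) (succ zero)) (succ (succ (succ zero))))
  ~> refl Nat (elimNat ((\(w : Pi (ε : Nat). Type0). w) (\(o : Nat). Nat)) (succ (succ (succ zero))) (\(h : Nat). \(m : Nat). succ m) (succ zero))
  ~> refl Nat ((\(w : Nat). \(ε : Nat). succ ε) zero (elimNat ((\(o : Pi (h : Nat). Type0). o) (\(m : Nat). Nat)) (succ (succ (succ zero))) (\(ω : Nat). \(q : Nat). succ q) zero))
  ~> refl Nat ((\(w : Nat). succ w) (elimNat ((\(ε : Pi (o : Nat). Type0). ε) (\(h : Nat). Nat)) (succ (succ (succ zero))) (\(m : Nat). \(ω : Nat). succ ω) zero))
  ~> refl Nat (succ (elimNat ((\(w : Pi (ε : Nat). Type0). w) (\(o : Nat). Nat)) (succ (succ (succ zero))) (\(h : Nat). \(m : Nat). succ m) zero))
  ~> refl Nat (succ (succ (succ (succ zero))))
the term's type:
  Eq Nat (succ (succ (succ (succ zero)))) (succ (succ (succ (succ zero))))


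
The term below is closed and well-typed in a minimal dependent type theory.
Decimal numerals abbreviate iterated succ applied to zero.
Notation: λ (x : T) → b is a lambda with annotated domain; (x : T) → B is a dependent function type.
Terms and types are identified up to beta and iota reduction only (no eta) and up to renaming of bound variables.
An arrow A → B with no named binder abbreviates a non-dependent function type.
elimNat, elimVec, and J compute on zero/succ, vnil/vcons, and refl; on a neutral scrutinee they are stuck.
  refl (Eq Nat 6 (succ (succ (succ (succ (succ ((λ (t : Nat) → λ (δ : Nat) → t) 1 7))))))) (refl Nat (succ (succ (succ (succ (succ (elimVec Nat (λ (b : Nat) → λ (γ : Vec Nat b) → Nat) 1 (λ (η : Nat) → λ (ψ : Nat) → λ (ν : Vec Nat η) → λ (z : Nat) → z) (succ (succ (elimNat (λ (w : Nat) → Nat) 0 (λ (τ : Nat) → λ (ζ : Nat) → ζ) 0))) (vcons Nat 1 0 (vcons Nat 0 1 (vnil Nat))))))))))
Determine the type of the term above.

the term's type:
  Eq (Eq Nat 6 6) (refl Nat 6) (refl Nat 6)


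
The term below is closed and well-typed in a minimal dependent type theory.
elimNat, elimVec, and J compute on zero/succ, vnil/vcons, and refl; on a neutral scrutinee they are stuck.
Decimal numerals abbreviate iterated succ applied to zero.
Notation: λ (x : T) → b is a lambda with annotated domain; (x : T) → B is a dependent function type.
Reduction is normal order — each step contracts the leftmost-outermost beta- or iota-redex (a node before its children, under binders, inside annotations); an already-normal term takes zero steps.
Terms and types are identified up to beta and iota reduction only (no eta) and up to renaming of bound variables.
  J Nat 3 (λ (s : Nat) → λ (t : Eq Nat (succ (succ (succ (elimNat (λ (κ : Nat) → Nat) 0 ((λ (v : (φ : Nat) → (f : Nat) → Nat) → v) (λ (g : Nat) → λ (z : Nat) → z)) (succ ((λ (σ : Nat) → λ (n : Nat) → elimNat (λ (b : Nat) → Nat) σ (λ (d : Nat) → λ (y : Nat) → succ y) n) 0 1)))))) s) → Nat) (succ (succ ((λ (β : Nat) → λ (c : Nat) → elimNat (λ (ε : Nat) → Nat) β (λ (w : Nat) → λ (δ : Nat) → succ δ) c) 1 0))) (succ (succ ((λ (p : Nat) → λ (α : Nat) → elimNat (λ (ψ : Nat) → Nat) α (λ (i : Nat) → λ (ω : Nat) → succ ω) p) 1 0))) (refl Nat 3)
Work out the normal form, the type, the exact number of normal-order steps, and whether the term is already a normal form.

resulting normal form:
  3
inferred type:
  Nat
normal-order step count: 4
term was already normal: no
first contracted redex: a J iota-redex


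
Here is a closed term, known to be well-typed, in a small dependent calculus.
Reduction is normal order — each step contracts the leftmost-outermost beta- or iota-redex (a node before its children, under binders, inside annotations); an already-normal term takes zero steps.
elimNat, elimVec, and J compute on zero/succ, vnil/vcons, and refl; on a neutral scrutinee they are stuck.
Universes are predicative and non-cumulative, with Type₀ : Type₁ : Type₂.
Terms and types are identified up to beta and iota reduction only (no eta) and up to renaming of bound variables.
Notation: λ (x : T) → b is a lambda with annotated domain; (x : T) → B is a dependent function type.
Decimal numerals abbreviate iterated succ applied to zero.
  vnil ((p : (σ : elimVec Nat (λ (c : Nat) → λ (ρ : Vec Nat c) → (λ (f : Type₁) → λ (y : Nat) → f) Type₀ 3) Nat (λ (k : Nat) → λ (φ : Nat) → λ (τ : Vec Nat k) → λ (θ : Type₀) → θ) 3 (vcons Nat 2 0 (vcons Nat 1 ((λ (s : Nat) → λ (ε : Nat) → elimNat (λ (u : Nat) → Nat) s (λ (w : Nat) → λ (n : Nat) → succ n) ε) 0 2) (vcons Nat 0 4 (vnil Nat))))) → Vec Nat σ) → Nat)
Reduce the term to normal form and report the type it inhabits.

resulting normal form:
  vnil ((p : (σ : Nat) → Vec Nat σ) → Nat)
the term's type:
  Vec ((p : (σ : Nat) → Vec Nat σ) → Nat) 0


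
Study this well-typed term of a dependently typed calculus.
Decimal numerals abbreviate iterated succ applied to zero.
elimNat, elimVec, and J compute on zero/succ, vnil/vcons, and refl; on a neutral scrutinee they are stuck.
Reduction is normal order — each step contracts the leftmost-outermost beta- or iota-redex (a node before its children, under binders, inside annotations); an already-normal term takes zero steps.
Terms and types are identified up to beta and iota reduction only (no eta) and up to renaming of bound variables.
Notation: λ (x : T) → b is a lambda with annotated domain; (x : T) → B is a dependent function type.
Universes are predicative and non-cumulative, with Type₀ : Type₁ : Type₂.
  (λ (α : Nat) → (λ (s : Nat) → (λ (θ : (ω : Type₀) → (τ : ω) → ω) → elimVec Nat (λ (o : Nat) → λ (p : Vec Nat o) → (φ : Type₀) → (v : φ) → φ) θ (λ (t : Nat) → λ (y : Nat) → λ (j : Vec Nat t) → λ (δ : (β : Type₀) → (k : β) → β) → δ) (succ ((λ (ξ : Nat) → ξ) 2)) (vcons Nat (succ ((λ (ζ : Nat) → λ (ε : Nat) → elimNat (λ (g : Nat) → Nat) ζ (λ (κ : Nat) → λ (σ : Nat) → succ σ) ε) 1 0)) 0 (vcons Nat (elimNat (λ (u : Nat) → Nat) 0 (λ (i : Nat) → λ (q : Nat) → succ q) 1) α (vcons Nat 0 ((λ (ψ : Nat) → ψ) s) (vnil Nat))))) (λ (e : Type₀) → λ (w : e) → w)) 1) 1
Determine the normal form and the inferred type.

normal form:
  λ (α : Type₀) → λ (s : α) → s
type:
  (α : Type₀) → (s : α) → α
observation: contracting a beta-redex first, the term normalizes in 19 steps.


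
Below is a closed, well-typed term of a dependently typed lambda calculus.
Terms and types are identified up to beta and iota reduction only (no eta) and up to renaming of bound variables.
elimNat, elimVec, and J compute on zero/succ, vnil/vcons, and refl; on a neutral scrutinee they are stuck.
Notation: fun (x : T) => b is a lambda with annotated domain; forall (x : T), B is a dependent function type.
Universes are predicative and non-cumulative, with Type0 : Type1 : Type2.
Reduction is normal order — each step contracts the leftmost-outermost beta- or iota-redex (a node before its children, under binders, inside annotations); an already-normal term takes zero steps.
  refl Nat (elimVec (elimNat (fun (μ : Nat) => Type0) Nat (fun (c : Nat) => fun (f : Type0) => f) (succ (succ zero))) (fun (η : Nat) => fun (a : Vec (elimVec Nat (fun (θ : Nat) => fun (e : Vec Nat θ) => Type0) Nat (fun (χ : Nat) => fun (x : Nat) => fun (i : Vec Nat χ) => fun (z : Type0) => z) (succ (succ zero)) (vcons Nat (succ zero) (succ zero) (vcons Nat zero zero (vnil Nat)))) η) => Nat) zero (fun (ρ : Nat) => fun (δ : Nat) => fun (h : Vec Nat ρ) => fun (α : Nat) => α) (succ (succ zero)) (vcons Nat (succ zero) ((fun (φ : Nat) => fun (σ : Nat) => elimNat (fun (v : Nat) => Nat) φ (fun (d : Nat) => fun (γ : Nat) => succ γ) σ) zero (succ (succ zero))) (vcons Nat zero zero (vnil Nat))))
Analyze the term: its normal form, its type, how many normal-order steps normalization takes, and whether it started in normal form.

reduced normal form:
  refl Nat zero
type:
  Eq Nat zero zero
steps to reach normal form (normal order): 11
already normal: no
first redex: an elimVec iota-redex


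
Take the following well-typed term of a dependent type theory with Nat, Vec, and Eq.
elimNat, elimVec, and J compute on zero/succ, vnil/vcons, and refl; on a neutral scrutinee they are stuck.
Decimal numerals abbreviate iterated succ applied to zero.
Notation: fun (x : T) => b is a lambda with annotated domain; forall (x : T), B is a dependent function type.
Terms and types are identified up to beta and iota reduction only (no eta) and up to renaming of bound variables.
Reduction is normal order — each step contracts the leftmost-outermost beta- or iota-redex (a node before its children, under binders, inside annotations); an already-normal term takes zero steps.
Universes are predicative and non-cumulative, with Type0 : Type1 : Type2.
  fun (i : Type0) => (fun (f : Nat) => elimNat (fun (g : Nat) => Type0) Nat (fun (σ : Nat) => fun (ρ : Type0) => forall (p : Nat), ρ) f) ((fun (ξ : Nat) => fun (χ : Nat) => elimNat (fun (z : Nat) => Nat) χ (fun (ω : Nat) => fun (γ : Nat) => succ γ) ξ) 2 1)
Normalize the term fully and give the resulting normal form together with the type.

reduced normal form:
  fun (i : Type0) => forall (f : Nat), forall (g : Nat), forall (σ : Nat), Nat
type:
  forall (i : Type0), Type0


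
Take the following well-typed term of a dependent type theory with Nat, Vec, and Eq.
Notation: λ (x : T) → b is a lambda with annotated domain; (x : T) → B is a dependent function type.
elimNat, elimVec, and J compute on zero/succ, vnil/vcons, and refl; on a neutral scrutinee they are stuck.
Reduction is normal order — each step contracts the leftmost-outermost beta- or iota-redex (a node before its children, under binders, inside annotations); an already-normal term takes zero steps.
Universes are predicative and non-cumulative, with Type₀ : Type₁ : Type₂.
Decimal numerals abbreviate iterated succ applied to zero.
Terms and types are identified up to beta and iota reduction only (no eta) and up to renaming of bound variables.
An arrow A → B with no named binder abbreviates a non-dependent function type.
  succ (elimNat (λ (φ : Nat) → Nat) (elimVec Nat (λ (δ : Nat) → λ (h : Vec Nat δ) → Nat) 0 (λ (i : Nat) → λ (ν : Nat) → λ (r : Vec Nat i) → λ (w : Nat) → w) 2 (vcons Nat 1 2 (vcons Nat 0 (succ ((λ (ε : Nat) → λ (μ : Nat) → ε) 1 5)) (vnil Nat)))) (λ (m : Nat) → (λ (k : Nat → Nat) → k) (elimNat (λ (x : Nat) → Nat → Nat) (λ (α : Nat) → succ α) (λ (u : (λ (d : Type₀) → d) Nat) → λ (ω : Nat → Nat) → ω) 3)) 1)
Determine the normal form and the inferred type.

normal form:
  2
inferred type:
  Nat


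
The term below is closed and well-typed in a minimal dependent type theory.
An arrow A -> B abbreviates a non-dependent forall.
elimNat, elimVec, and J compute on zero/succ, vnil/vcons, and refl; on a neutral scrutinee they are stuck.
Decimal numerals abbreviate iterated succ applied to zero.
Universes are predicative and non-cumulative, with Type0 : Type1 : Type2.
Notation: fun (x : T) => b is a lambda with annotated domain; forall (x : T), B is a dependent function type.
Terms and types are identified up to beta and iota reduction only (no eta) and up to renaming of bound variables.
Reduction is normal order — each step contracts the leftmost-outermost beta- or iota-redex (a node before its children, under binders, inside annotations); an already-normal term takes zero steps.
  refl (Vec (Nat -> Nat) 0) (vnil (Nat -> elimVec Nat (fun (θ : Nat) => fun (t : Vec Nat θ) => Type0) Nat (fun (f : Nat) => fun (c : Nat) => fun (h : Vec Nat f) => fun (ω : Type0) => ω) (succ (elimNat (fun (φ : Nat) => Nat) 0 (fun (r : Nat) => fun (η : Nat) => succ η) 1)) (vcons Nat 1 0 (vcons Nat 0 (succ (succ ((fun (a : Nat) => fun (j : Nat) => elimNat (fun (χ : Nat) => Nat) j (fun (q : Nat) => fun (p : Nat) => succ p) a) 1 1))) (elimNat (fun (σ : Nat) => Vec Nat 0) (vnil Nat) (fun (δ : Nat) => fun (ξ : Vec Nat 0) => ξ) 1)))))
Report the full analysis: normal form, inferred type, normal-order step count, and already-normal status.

resulting normal form:
  refl (Vec (Nat -> Nat) 0) (vnil (Nat -> Nat))
the term's type:
  Eq (Vec (Nat -> Nat) 0) (vnil (Nat -> Nat)) (vnil (Nat -> Nat))
reduction steps (normal order): 15
term was already normal: no
first contracted redex: an elimVec iota-redex


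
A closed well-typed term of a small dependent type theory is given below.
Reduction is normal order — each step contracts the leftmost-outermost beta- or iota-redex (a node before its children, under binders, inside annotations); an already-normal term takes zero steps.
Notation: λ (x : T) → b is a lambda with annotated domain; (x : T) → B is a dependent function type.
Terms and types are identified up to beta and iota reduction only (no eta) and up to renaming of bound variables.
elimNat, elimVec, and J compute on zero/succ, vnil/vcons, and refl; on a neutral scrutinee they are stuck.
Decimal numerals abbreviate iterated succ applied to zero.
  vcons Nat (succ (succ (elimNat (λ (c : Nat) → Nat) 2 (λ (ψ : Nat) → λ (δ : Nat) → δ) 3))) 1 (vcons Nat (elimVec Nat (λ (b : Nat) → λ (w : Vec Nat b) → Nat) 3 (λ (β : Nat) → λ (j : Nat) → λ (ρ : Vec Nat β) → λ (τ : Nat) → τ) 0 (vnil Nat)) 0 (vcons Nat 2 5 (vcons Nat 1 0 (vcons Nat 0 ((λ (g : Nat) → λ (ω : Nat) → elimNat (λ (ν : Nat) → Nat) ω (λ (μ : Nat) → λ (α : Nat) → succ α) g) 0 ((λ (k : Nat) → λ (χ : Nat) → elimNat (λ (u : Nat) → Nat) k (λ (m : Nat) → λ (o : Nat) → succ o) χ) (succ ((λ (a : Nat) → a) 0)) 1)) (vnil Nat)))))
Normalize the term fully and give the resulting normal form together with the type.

normal form:
  vcons Nat 4 1 (vcons Nat 3 0 (vcons Nat 2 5 (vcons Nat 1 0 (vcons Nat 0 2 (vnil Nat)))))
the term's type:
  Vec Nat 5


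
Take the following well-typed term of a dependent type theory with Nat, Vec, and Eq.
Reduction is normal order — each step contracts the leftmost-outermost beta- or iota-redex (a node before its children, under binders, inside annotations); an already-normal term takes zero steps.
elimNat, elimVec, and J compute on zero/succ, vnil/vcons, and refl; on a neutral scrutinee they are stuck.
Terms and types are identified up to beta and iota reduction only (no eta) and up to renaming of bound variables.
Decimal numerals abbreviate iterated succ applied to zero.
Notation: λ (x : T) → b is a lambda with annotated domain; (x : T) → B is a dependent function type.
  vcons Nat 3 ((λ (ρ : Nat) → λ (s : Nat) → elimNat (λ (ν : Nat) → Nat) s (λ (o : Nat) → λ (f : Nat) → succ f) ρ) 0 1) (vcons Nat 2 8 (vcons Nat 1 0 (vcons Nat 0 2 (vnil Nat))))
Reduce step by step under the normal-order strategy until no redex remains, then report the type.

normal-order reduction:
  vcons Nat 3 ((λ (ρ : Nat) → λ (s : Nat) → elimNat (λ (ν : Nat) → Nat) s (λ (o : Nat) → λ (f : Nat) → succ f) ρ) 0 1) (vcons Nat 2 8 (vcons Nat 1 0 (vcons Nat 0 2 (vnil Nat))))
  ~> vcons Nat 3 ((λ (ρ : Nat) → elimNat (λ (s : Nat) → Nat) ρ (λ (ν : Nat) → λ (o : Nat) → succ o) 0) 1) (vcons Nat 2 8 (vcons Nat 1 0 (vcons Nat 0 2 (vnil Nat))))
  ~> vcons Nat 3 (elimNat (λ (ρ : Nat) → Nat) 1 (λ (s : Nat) → λ (ν : Nat) → succ ν) 0) (vcons Nat 2 8 (vcons Nat 1 0 (vcons Nat 0 2 (vnil Nat))))
  ~> vcons Nat 3 1 (vcons Nat 2 8 (vcons Nat 1 0 (vcons Nat 0 2 (vnil Nat))))
the term's type:
  Vec Nat 4


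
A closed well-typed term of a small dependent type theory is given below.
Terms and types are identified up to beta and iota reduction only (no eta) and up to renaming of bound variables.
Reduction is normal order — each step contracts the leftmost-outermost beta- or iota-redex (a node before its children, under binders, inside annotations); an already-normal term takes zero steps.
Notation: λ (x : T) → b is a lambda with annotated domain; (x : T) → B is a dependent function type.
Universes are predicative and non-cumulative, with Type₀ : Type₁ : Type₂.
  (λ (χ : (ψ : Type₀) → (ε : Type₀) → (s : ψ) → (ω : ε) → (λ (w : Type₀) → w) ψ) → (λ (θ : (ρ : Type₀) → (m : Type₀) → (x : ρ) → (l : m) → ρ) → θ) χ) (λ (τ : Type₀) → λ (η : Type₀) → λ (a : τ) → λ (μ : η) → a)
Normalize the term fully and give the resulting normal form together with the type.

normal form:
  λ (χ : Type₀) → λ (ψ : Type₀) → λ (ε : χ) → λ (s : ψ) → ε
type:
  (χ : Type₀) → (ψ : Type₀) → (ε : χ) → (s : ψ) → χ
observation: normalization takes exactly 2 steps under the normal-order strategy.


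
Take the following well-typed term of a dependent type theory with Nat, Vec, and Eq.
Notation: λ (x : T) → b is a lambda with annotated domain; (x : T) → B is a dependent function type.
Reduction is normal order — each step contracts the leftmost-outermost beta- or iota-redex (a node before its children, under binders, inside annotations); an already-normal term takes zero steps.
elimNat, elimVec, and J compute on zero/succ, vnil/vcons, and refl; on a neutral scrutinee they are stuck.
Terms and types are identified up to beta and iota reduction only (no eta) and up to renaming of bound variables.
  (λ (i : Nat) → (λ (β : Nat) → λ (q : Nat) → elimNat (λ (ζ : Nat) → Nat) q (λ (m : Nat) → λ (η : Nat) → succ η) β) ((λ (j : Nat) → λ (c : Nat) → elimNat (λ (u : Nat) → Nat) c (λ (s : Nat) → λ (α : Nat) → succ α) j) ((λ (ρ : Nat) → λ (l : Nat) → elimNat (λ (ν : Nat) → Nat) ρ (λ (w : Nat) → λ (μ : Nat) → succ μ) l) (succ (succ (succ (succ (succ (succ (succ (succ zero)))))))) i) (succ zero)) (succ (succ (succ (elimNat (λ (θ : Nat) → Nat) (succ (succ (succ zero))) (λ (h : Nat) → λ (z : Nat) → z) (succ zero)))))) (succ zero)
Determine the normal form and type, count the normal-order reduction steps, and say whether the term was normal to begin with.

resulting normal form:
  succ (succ (succ (succ (succ (succ (succ (succ (succ (succ (succ (succ (succ (succ (succ (succ zero)))))))))))))))
the term's type:
  Nat
reduction steps (normal order): 74
term was already normal: no
first contracted redex: a beta-redex


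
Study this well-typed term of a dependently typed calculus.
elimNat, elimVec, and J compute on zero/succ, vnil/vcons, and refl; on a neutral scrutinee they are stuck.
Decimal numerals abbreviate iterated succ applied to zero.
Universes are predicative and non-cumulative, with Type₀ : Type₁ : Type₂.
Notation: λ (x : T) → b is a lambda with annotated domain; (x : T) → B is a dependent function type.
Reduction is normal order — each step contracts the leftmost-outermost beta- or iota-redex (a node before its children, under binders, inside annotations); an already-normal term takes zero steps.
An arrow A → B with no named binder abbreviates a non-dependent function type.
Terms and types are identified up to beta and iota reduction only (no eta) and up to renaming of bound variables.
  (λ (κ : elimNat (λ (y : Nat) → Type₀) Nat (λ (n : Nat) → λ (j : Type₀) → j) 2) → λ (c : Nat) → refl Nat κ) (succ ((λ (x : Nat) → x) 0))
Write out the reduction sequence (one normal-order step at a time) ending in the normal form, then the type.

normal-order reduction sequence:
  (λ (κ : elimNat (λ (y : Nat) → Type₀) Nat (λ (n : Nat) → λ (j : Type₀) → j) 2) → λ (c : Nat) → refl Nat κ) (succ ((λ (x : Nat) → x) 0))
  ~> λ (κ : Nat) → refl Nat (succ ((λ (y : Nat) → y) 0))
  ~> λ (κ : Nat) → refl Nat 1
type:
  Nat → Eq Nat 1 1


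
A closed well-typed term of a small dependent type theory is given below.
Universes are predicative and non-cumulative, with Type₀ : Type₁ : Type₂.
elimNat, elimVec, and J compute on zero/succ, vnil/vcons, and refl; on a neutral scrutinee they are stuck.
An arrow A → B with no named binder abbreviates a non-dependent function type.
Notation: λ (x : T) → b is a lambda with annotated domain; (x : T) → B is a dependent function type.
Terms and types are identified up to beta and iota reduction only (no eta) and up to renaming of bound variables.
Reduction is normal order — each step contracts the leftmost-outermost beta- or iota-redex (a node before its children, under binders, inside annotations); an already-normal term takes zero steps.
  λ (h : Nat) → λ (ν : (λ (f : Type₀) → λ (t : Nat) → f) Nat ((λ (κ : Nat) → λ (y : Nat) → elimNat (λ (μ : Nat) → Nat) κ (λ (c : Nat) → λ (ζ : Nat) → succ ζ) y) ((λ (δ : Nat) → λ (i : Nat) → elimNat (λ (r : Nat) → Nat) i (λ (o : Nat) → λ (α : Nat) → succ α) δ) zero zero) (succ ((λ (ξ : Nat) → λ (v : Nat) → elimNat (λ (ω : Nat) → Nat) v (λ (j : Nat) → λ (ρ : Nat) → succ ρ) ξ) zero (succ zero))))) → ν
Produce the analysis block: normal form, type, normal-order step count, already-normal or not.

reduced normal form:
  λ (h : Nat) → λ (ν : Nat) → ν
inferred type:
  Nat → Nat → Nat
normal-order step count: 2
term was already normal: no
first redex: a beta-redex


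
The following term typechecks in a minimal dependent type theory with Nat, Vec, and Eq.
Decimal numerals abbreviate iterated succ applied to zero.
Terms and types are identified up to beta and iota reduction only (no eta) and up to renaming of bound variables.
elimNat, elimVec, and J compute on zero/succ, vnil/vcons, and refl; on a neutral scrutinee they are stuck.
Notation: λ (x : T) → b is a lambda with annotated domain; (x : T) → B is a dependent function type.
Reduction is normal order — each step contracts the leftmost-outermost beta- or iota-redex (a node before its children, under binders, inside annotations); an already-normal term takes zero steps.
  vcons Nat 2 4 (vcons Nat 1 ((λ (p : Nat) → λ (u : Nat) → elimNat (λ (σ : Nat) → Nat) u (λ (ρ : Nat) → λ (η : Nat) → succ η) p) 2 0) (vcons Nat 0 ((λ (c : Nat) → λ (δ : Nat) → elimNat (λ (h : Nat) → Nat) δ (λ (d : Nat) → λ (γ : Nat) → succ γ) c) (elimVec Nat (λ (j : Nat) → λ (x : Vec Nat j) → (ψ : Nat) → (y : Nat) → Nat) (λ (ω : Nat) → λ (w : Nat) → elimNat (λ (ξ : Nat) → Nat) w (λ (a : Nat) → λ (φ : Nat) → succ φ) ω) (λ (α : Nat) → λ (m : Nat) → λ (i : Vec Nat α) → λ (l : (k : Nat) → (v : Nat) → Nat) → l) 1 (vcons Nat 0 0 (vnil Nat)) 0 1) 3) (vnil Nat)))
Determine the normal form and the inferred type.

normal form:
  vcons Nat 2 4 (vcons Nat 1 2 (vcons Nat 0 4 (vnil Nat)))
inferred type:
  Vec Nat 3
observation: 24 normal-order steps separate the term from its normal form.


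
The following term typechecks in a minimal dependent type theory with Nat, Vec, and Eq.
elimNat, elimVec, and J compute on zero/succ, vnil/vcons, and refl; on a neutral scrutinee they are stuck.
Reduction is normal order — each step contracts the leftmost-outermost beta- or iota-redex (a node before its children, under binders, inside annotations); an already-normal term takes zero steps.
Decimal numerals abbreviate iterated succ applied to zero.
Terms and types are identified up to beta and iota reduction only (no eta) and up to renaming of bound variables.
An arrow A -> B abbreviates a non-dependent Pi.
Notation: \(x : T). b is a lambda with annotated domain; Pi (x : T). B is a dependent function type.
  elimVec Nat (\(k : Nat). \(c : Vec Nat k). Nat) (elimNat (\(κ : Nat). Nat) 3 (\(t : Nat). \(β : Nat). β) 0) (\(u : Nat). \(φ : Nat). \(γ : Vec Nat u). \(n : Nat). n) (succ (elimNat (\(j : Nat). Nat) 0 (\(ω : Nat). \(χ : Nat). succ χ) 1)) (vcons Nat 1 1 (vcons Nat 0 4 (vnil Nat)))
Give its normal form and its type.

normal form:
  3
the term's type:
  Nat


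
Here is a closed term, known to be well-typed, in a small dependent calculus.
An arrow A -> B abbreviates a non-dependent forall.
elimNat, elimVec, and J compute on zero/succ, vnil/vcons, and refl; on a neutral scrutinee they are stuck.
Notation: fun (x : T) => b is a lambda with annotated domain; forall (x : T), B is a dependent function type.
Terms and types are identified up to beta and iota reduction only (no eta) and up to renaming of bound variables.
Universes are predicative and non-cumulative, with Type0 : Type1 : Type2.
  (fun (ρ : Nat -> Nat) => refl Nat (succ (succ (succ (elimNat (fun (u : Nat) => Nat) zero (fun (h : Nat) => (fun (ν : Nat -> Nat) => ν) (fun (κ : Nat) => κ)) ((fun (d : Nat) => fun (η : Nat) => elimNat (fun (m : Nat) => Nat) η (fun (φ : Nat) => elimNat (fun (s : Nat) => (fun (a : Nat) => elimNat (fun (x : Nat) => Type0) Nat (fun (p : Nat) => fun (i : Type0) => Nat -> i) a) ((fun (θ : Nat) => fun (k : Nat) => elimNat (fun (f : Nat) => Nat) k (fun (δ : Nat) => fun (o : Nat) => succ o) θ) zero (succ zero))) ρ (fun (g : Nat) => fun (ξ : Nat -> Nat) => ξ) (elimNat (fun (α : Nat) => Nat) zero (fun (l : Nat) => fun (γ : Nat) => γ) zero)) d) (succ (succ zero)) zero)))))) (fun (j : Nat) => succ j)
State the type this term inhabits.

type:
  Eq Nat (succ (succ (succ zero))) (succ (succ (succ zero)))


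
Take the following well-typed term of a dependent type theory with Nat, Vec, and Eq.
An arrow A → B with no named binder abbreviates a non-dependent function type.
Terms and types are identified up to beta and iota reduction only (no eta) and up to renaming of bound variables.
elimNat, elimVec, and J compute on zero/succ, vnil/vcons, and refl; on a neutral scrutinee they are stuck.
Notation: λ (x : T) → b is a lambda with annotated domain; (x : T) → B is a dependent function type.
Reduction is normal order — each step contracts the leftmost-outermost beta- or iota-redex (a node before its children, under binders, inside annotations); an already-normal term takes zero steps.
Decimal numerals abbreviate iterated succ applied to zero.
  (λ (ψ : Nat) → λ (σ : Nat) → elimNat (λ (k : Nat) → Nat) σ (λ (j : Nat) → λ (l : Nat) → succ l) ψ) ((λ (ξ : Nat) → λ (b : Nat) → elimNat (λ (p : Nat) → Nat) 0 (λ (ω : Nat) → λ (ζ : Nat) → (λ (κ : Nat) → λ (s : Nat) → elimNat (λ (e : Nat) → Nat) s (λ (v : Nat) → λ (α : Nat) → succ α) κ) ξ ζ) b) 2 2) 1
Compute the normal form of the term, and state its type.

resulting normal form:
  5
inferred type:
  Nat


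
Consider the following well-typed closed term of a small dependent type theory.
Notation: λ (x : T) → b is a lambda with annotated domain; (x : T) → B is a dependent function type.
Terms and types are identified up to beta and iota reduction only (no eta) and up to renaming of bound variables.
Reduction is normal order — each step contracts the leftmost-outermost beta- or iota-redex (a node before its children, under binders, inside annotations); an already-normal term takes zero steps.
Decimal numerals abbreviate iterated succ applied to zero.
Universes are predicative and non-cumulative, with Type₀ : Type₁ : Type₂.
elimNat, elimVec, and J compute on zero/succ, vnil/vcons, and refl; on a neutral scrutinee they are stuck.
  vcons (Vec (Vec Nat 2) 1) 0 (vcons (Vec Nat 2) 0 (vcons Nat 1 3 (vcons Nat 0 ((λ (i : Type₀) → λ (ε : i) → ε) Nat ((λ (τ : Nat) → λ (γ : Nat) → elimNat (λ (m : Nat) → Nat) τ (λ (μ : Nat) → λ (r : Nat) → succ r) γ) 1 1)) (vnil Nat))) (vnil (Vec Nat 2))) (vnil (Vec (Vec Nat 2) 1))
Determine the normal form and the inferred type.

reduced normal form:
  vcons (Vec (Vec Nat 2) 1) 0 (vcons (Vec Nat 2) 0 (vcons Nat 1 3 (vcons Nat 0 2 (vnil Nat))) (vnil (Vec Nat 2))) (vnil (Vec (Vec Nat 2) 1))
inferred type:
  Vec (Vec (Vec Nat 2) 1) 1
observation: 8 normal-order steps separate the term from its normal form.


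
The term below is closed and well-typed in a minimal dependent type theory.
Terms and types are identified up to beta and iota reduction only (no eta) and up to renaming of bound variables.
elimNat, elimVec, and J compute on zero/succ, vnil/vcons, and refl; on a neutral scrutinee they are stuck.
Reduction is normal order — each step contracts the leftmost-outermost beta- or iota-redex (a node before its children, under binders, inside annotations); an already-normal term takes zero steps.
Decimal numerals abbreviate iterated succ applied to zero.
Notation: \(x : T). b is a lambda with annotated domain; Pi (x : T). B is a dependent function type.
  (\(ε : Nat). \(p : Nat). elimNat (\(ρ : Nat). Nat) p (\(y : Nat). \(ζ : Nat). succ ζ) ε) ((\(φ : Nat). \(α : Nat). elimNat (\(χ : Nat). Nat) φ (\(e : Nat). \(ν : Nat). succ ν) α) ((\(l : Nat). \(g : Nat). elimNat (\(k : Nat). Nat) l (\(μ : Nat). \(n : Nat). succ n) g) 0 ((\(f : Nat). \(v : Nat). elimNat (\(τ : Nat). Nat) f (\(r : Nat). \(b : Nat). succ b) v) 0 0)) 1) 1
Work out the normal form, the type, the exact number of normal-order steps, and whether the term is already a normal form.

reduced normal form:
  2
inferred type:
  Nat
normal-order step count: 18
started in normal form: no
first redex: a beta-redex


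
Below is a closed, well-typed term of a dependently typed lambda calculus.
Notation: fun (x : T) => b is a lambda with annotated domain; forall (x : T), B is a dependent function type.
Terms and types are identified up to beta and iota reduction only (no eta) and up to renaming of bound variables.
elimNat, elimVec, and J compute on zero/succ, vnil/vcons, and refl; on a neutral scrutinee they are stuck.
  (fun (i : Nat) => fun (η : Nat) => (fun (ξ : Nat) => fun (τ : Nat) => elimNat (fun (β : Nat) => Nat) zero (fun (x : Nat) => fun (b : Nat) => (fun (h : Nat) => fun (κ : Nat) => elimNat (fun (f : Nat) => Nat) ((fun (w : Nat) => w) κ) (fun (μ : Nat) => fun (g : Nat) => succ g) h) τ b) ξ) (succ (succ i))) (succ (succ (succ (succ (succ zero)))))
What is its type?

inferred type:
  forall (i : Nat), forall (η : Nat), Nat


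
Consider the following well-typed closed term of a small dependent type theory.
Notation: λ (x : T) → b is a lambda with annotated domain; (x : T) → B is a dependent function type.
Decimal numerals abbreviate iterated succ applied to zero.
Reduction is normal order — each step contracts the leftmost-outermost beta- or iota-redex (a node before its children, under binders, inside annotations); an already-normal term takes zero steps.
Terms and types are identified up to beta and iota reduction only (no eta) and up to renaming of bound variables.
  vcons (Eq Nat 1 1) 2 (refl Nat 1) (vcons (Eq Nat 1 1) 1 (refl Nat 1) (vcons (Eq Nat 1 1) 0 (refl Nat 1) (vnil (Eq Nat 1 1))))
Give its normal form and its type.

resulting normal form:
  vcons (Eq Nat 1 1) 2 (refl Nat 1) (vcons (Eq Nat 1 1) 1 (refl Nat 1) (vcons (Eq Nat 1 1) 0 (refl Nat 1) (vnil (Eq Nat 1 1))))
type:
  Vec (Eq Nat 1 1) 3
observation: the term is already in normal form.


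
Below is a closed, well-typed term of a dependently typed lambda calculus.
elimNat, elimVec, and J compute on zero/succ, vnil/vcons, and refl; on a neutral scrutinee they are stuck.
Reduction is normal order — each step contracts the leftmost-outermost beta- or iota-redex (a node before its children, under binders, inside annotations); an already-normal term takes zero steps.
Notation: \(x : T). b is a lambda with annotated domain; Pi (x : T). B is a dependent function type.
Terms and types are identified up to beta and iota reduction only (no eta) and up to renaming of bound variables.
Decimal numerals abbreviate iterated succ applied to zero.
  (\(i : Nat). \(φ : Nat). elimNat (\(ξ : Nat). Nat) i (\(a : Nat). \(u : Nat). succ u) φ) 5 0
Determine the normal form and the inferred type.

resulting normal form:
  5
the term's type:
  Nat
observation: the leftmost-outermost redex is a beta-redex, and normalization takes 3 steps.


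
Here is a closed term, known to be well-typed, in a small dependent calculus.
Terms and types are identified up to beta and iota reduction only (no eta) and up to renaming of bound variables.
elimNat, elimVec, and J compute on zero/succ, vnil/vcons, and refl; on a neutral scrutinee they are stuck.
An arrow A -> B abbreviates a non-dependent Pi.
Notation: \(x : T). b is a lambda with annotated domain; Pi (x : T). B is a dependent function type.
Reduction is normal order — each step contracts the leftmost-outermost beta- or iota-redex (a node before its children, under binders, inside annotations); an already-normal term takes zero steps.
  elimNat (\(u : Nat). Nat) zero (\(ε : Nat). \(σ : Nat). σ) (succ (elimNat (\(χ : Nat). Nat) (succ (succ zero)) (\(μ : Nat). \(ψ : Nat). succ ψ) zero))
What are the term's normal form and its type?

reduced normal form:
  zero
inferred type:
  Nat
observation: reduction starts at an elimNat iota-redex, and 11 normal-order steps reach the normal form.


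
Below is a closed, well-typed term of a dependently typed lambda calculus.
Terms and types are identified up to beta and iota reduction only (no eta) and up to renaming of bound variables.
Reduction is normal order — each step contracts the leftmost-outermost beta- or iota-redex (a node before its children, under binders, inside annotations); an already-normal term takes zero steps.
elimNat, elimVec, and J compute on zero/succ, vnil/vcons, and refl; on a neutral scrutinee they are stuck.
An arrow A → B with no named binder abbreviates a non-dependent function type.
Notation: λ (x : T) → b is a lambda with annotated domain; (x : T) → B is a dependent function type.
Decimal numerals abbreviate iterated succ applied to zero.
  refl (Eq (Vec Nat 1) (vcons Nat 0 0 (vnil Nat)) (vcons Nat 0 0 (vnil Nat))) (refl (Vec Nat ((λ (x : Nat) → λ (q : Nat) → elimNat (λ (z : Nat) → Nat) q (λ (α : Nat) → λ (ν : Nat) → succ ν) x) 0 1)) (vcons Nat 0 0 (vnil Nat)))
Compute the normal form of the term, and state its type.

normal form:
  refl (Eq (Vec Nat 1) (vcons Nat 0 0 (vnil Nat)) (vcons Nat 0 0 (vnil Nat))) (refl (Vec Nat 1) (vcons Nat 0 0 (vnil Nat)))
type:
  Eq (Eq (Vec Nat 1) (vcons Nat 0 0 (vnil Nat)) (vcons Nat 0 0 (vnil Nat))) (refl (Vec Nat 1) (vcons Nat 0 0 (vnil Nat))) (refl (Vec Nat 1) (vcons Nat 0 0 (vnil Nat)))
observation: the leftmost-outermost redex is a beta-redex, and normalization takes 3 steps.


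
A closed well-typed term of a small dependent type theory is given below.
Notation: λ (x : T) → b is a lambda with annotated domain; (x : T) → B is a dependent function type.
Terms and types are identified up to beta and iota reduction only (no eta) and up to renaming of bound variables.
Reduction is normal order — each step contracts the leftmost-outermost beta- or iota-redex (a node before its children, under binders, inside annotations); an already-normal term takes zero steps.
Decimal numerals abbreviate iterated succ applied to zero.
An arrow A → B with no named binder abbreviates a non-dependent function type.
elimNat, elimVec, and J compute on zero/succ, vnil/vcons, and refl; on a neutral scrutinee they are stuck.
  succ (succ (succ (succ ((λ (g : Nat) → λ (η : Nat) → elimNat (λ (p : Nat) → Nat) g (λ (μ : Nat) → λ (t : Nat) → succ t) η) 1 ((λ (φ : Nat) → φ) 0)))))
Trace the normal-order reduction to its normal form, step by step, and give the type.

reduction (normal order):
  succ (succ (succ (succ ((λ (g : Nat) → λ (η : Nat) → elimNat (λ (p : Nat) → Nat) g (λ (μ : Nat) → λ (t : Nat) → succ t) η) 1 ((λ (φ : Nat) → φ) 0)))))
  ~> succ (succ (succ (succ ((λ (g : Nat) → elimNat (λ (η : Nat) → Nat) 1 (λ (p : Nat) → λ (μ : Nat) → succ μ) g) ((λ (t : Nat) → t) 0)))))
  ~> succ (succ (succ (succ (elimNat (λ (g : Nat) → Nat) 1 (λ (η : Nat) → λ (p : Nat) → succ p) ((λ (μ : Nat) → μ) 0)))))
  ~> succ (succ (succ (succ (elimNat (λ (g : Nat) → Nat) 1 (λ (η : Nat) → λ (p : Nat) → succ p) 0))))
  ~> 5
the term's type:
  Nat


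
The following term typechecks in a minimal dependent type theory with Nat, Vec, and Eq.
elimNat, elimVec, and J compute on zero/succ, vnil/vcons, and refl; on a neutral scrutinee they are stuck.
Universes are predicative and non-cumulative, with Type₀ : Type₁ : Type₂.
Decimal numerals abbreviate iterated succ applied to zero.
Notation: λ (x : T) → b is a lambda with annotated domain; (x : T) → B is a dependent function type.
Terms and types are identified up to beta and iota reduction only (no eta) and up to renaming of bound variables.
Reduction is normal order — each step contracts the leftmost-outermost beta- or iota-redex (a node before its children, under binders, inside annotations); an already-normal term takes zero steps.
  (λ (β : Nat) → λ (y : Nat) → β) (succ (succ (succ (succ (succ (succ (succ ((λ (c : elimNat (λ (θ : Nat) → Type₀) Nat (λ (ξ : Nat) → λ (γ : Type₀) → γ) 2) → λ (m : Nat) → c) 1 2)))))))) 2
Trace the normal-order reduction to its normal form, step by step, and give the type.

normal-order reduction:
  (λ (β : Nat) → λ (y : Nat) → β) (succ (succ (succ (succ (succ (succ (succ ((λ (c : elimNat (λ (θ : Nat) → Type₀) Nat (λ (ξ : Nat) → λ (γ : Type₀) → γ) 2) → λ (m : Nat) → c) 1 2)))))))) 2
  ~> (λ (β : Nat) → succ (succ (succ (succ (succ (succ (succ ((λ (y : elimNat (λ (c : Nat) → Type₀) Nat (λ (θ : Nat) → λ (ξ : Type₀) → ξ) 2) → λ (γ : Nat) → y) 1 2)))))))) 2
  ~> succ (succ (succ (succ (succ (succ (succ ((λ (β : elimNat (λ (y : Nat) → Type₀) Nat (λ (c : Nat) → λ (θ : Type₀) → θ) 2) → λ (ξ : Nat) → β) 1 2)))))))
  ~> succ (succ (succ (succ (succ (succ (succ ((λ (β : Nat) → 1) 2)))))))
  ~> 8
inferred type:
  Nat
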